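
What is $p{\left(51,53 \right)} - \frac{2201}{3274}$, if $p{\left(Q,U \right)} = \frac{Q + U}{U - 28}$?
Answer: $\frac{285471}{81850} \approx 3.4877$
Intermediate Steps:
$p{\left(Q,U \right)} = \frac{Q + U}{-28 + U}$
$p{\left(51,53 \right)} - \frac{2201}{3274} = \frac{51 + 53}{-28 + 53} - \frac{2201}{3274} = \frac{1}{25} \cdot 104 - \frac{2201}{3274} = \frac{104}{25} - \frac{2201}{3274} = \frac{285471}{81850}$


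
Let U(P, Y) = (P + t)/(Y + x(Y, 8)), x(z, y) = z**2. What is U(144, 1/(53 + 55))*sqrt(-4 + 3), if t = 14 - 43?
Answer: 1341360*I/109 ≈ 12306.0*I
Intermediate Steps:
t = -29
U(P, Y) = (-29 + P)/(Y + Y**2) (U(P, Y) = (P - 29)/(Y + Y**2) = (-29 + P)/(Y + Y**2))
U(144, 1/(53 + 55))*sqrt(-4 + 3) = ((-29 + 144)/((1/(53 + 55))*(1 + 1/(53 + 55))))*sqrt(-4 + 3) = (115/(1/108*(1 + 1/108)))*sqrt(-1) = (115/((1/108)*(1 + 1/108)))*I = (108*115/(109/108))*I = (108*(108/109)*115)*I = 1341360*I/109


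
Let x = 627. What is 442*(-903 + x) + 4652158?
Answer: 4530166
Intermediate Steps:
442*(-903 + x) + 4652158 = 442*(-903 + 627) + 4652158 = 442*(-276) + 4652158 = -121992 + 4652158 = 4530166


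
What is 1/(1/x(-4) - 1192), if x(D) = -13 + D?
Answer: -17/20265 ≈ -0.00083889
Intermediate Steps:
1/(1/x(-4) - 1192) = 1/(1/(-13 - 4) - 1192) = 1/(1/(-17) - 1192) = 1/(-1/17 - 1192) = 1/(-20265/17) = -17/20265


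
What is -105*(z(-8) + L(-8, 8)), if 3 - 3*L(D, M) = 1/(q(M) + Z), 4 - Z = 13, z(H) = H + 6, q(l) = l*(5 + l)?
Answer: 2002/19 ≈ 105.37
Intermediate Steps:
z(H) = 6 + H
Z = -9 (Z = 4 - 1*13 = 4 - 13 = -9)
L(D, M) = 1 - 1/(3*(-9 + M*(5 + M))) (L(D, M) = 1 - 1/(3*(M*(5 + M) - 9)) = 1 - 1/(3*(-9 + M*(5 + M))))
-105*(z(-8) + L(-8, 8)) = -105*((6 - 8) + (-28/3 + 8*(5 + 8))/(-9 + 8*(5 + 8))) = -105*(-2 + (-28/3 + 8*13)/(-9 + 8*13)) = -105*(-2 + (-28/3 + 104)/(-9 + 104)) = -105*(-2 + (284/3)/95) = -105*(-2 + (1/95)*(284/3)) = -105*(-2 + 284/285) = -105*(-286/285) = 2002/19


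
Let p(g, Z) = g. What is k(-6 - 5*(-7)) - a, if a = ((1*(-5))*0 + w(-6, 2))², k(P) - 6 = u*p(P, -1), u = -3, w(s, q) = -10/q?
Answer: -106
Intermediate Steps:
k(P) = 6 - 3*P
a = 25 (a = ((1*(-5))*0 - 10/2)² = (-5*0 - 10*½)² = (0 - 5)² = (-5)² = 25)
k(-6 - 5*(-7)) - a = (6 - 3*(-6 - 5*(-7))) - 1*25 = (6 - 3*(-6 + 35)) - 25 = (6 - 3*29) - 25 = (6 - 87) - 25 = -81 - 25 = -106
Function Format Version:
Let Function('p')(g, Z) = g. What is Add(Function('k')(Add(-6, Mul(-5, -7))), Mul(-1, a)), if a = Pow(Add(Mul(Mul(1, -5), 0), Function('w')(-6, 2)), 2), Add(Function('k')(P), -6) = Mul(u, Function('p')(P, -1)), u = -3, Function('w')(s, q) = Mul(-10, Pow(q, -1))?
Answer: -106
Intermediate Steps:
Function('k')(P) = Add(6, Mul(-3, P))
a = 25 (a = Pow(Add(Mul(Mul(1, -5), 0), Mul(-10, Pow(2, -1))), 2) = Pow(Add(Mul(-5, 0), Mul(-10, Rational(1, 2))), 2) = Pow(Add(0, -5), 2) = Pow(-5, 2) = 25)
Add(Function('k')(Add(-6, Mul(-5, -7))), Mul(-1, a)) = Add(Add(6, Mul(-3, Add(-6, Mul(-5, -7)))), Mul(-1, 25)) = Add(Add(6, Mul(-3, Add(-6, 35))), -25) = Add(Add(6, Mul(-3, 29)), -25) = Add(Add(6, -87), -25) = Add(-81, -25) = -106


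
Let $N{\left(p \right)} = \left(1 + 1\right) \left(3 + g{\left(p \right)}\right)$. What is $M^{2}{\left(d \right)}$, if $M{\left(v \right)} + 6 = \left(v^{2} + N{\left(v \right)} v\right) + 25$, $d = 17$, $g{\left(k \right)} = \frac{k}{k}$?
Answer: $197136$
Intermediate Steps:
$g{\left(k \right)} = 1$
$N{\left(p \right)} = 8$ ($N{\left(p \right)} = \left(1 + 1\right) \left(3 + 1\right) = 2 \cdot 4 = 8$)
$M{\left(v \right)} = 19 + v^{2} + 8 v$ ($M{\left(v \right)} = -6 + \left(\left(v^{2} + 8 v\right) + 25\right) = -6 + \left(25 + v^{2} + 8 v\right) = 19 + v^{2} + 8 v$)
$M^{2}{\left(d \right)} = \left(19 + 17^{2} + 8 \cdot 17\right)^{2} = \left(19 + 289 + 136\right)^{2} = 444^{2} = 197136$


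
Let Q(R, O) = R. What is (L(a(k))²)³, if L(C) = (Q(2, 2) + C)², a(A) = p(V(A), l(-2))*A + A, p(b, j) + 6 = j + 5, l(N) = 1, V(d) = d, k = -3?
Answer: 1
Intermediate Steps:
p(b, j) = -1 + j (p(b, j) = -6 + (j + 5) = -6 + (5 + j) = -1 + j)
a(A) = A (a(A) = (-1 + 1)*A + A = 0*A + A = 0 + A = A)
L(C) = (2 + C)²
(L(a(k))²)³ = (((2 - 3)²)²)³ = (((-1)²)²)³ = (1²)³ = 1³ = 1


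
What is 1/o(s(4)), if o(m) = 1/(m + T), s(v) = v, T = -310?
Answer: -306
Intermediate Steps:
o(m) = 1/(-310 + m) (o(m) = 1/(m - 310) = 1/(-310 + m))
1/o(s(4)) = 1/(1/(-310 + 4)) = 1/(1/(-306)) = 1/(-1/306) = -306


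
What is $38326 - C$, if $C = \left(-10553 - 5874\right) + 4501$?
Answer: $50252$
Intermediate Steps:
$C = -11926$ ($C = -16427 + 4501 = -11926$)
$38326 - C = 38326 - -11926 = 38326 + 11926 = 50252$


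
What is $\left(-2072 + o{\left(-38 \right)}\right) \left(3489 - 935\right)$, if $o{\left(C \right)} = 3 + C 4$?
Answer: $-5672434$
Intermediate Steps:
$o{\left(C \right)} = 3 + 4 C$
$\left(-2072 + o{\left(-38 \right)}\right) \left(3489 - 935\right) = \left(-2072 + \left(3 + 4 \left(-38\right)\right)\right) \left(3489 - 935\right) = \left(-2072 + \left(3 - 152\right)\right) \left(3489 - 935\right) = \left(-2072 - 149\right) \left(3489 - 935\right) = \left(-2221\right) 2554 = -5672434$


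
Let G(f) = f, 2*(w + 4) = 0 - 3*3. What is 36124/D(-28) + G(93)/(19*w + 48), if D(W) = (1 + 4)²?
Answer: 8195498/5675 ≈ 1444.1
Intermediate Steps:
w = -17/2 (w = -4 + (0 - 3*3)/2 = -4 + (0 - 9)/2 = -4 + (½)*(-9) = -4 - 9/2 = -17/2 ≈ -8.5000)
D(W) = 25 (D(W) = 5² = 25)
36124/D(-28) + G(93)/(19*w + 48) = 36124/25 + 93/(19*(-17/2) + 48) = 36124*(1/25) + 93/(-323/2 + 48) = 36124/25 + 93/(-227/2) = 36124/25 + 93*(-2/227) = 36124/25 - 186/227 = 8195498/5675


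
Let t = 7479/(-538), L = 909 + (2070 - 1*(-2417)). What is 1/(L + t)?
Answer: 538/2895569 ≈ 0.00018580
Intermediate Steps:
L = 5396 (L = 909 + (2070 + 2417) = 909 + 4487 = 5396)
t = -7479/538 (t = 7479*(-1/538) = -7479/538 ≈ -13.901)
1/(L + t) = 1/(5396 - 7479/538) = 1/(2895569/538) = 538/2895569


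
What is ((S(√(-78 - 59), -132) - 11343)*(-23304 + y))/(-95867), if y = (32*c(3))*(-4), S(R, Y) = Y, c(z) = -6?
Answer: -258600600/95867 ≈ -2697.5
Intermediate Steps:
y = 768 (y = (32*(-6))*(-4) = -192*(-4) = 768)
((S(√(-78 - 59), -132) - 11343)*(-23304 + y))/(-95867) = ((-132 - 11343)*(-23304 + 768))/(-95867) = -11475*(-22536)*(-1/95867) = 258600600*(-1/95867) = -258600600/95867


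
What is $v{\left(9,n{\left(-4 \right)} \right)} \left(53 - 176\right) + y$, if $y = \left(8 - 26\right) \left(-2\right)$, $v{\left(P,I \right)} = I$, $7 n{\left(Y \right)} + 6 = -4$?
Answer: $\frac{1482}{7} \approx 211.71$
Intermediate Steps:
$n{\left(Y \right)} = - \frac{10}{7}$ ($n{\left(Y \right)} = - \frac{6}{7} + \frac{1}{7} \left(-4\right) = - \frac{6}{7} - \frac{4}{7} = - \frac{10}{7}$)
$y = 36$ ($y = \left(8 - 26\right) \left(-2\right) = \left(-18\right) \left(-2\right) = 36$)
$v{\left(9,n{\left(-4 \right)} \right)} \left(53 - 176\right) + y = - \frac{10 \left(53 - 176\right)}{7} + 36 = \left(- \frac{10}{7}\right) \left(-123\right) + 36 = \frac{1230}{7} + 36 = \frac{1482}{7}$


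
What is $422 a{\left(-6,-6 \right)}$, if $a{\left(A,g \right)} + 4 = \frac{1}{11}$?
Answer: $- \frac{18146}{11} \approx -1649.6$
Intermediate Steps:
$a{\left(A,g \right)} = - \frac{43}{11}$ ($a{\left(A,g \right)} = -4 + \frac{1}{11} = - \frac{43}{11}$)
$422 a{\left(-6,-6 \right)} = 422 \left(- \frac{43}{11}\right) = - \frac{18146}{11}$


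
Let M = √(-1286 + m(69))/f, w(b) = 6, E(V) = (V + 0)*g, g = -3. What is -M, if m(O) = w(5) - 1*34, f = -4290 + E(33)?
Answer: I*√146/1463 ≈ 0.0082591*I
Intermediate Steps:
E(V) = -3*V (E(V) = (V + 0)*(-3) = V*(-3) = -3*V)
f = -4389 (f = -4290 - 3*33 = -4290 - 99 = -4389)
m(O) = -28 (m(O) = 6 - 1*34 = 6 - 34 = -28)
M = -I*√146/1463 (M = √(-1286 - 28)/(-4389) = √(-1314)*(-1/4389) = (3*I*√146)*(-1/4389) = -I*√146/1463 ≈ -0.0082591*I)
-M = -(-1)*I*√146/1463 = I*√146/1463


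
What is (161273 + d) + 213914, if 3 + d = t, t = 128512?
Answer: 503696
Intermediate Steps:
d = 128509 (d = -3 + 128512 = 128509)
(161273 + d) + 213914 = (161273 + 128509) + 213914 = 289782 + 213914 = 503696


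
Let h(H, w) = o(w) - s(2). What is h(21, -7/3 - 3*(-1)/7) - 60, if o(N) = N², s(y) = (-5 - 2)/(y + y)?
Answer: -96353/1764 ≈ -54.622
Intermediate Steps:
s(y) = -7/(2*y) (s(y) = -7*1/(2*y) = -7/(2*y))
h(H, w) = 7/4 + w² (h(H, w) = w² - (-7)/(2*2) = w² - 1*(-7/4) = w² + 7/4 = 7/4 + w²)
h(21, -7/3 - 3*(-1)/7) - 60 = (7/4 + (-7/3 - 3*(-1)/7)²) - 60 = (7/4 + (-7*⅓ + 3*(⅐))²) - 60 = (7/4 + (-7/3 + 3/7)²) - 60 = (7/4 + (-40/21)²) - 60 = (7/4 + 1600/441) - 60 = 9487/1764 - 60 = -96353/1764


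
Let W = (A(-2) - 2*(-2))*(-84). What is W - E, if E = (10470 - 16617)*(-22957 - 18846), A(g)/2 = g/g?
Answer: -256963545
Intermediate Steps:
A(g) = 2 (A(g) = 2*(g/g) = 2*1 = 2)
W = -504 (W = (2 - 2*(-2))*(-84) = (2 + 4)*(-84) = 6*(-84) = -504)
E = 256963041 (E = -6147*(-41803) = 256963041)
W - E = -504 - 1*256963041 = -504 - 256963041 = -256963545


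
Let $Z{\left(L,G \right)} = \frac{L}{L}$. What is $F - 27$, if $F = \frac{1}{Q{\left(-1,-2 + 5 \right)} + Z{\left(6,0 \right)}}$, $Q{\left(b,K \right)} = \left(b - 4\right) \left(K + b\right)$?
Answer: $- \frac{244}{9} \approx -27.111$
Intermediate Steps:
$Q{\left(b,K \right)} = \left(-4 + b\right) \left(K + b\right)$
$Z{\left(L,G \right)} = 1$
$F = - \frac{1}{9}$ ($F = \frac{1}{\left(\left(-1\right)^{2} - 4 \left(-2 + 5\right) - -4 + \left(-2 + 5\right) \left(-1\right)\right) + 1} = \frac{1}{\left(1 - 12 + 4 + 3 \left(-1\right)\right) + 1} = \frac{1}{\left(1 - 12 + 4 - 3\right) + 1} = \frac{1}{-10 + 1} = \frac{1}{-9} = - \frac{1}{9} \approx -0.11111$)
$F - 27 = - \frac{1}{9} - 27 = - \frac{244}{9}$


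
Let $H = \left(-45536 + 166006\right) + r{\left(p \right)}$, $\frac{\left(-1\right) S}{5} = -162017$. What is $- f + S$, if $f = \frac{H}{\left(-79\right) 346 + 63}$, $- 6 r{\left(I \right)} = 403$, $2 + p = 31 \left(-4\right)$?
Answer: $\frac{132551690627}{163626} \approx 8.1009 \cdot 10^{5}$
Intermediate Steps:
$S = 810085$ ($S = \left(-5\right) \left(-162017\right) = 810085$)
$p = -126$ ($p = -2 + 31 \left(-4\right) = -2 - 124 = -126$)
$r{\left(I \right)} = - \frac{403}{6}$ ($r{\left(I \right)} = \left(- \frac{1}{6}\right) 403 = - \frac{403}{6}$)
$H = \frac{722417}{6}$ ($H = \left(-45536 + 166006\right) - \frac{403}{6} = 120470 - \frac{403}{6} = \frac{722417}{6} \approx 1.204 \cdot 10^{5}$)
$f = - \frac{722417}{163626}$ ($f = \frac{722417}{6 \left(\left(-79\right) 346 + 63\right)} = \frac{722417}{6 \left(-27334 + 63\right)} = \frac{722417}{6 \left(-27271\right)} = \frac{722417}{6} \left(- \frac{1}{27271}\right) = - \frac{722417}{163626} \approx -4.415$)
$- f + S = \left(-1\right) \left(- \frac{722417}{163626}\right) + 810085 = \frac{722417}{163626} + 810085 = \frac{132551690627}{163626}$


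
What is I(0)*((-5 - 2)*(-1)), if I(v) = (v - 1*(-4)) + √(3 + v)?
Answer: 28 + 7*√3 ≈ 40.124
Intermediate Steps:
I(v) = 4 + v + √(3 + v) (I(v) = (v + 4) + √(3 + v) = (4 + v) + √(3 + v) = 4 + v + √(3 + v))
I(0)*((-5 - 2)*(-1)) = (4 + 0 + √(3 + 0))*((-5 - 2)*(-1)) = (4 + 0 + √3)*(-7*(-1)) = (4 + √3)*7 = 28 + 7*√3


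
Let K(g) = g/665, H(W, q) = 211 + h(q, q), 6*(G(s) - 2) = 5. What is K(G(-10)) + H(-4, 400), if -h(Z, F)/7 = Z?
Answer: -10330093/3990 ≈ -2589.0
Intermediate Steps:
h(Z, F) = -7*Z
G(s) = 17/6 (G(s) = 2 + (⅙)*5 = 2 + ⅚ = 17/6)
H(W, q) = 211 - 7*q
K(g) = g/665 (K(g) = g*(1/665) = g/665)
K(G(-10)) + H(-4, 400) = (1/665)*(17/6) + (211 - 7*400) = 17/3990 + (211 - 2800) = 17/3990 - 2589 = -10330093/3990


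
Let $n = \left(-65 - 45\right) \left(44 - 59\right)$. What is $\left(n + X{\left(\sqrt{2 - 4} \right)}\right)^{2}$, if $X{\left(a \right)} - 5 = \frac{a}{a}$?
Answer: $2742336$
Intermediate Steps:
$X{\left(a \right)} = 6$ ($X{\left(a \right)} = 5 + \frac{a}{a} = 5 + 1 = 6$)
$n = 1650$ ($n = \left(-110\right) \left(-15\right) = 1650$)
$\left(n + X{\left(\sqrt{2 - 4} \right)}\right)^{2} = \left(1650 + 6\right)^{2} = 1656^{2} = 2742336$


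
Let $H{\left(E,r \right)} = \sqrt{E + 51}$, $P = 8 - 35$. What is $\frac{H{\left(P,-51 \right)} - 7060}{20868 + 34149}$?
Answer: $- \frac{7060}{55017} + \frac{2 \sqrt{6}}{55017} \approx -0.12823$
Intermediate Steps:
$P = -27$ ($P = 8 - 35 = -27$)
$H{\left(E,r \right)} = \sqrt{51 + E}$
$\frac{H{\left(P,-51 \right)} - 7060}{20868 + 34149} = \frac{\sqrt{51 - 27} - 7060}{20868 + 34149} = \frac{\sqrt{24} - 7060}{55017} = \left(2 \sqrt{6} - 7060\right) \frac{1}{55017} = \left(-7060 + 2 \sqrt{6}\right) \frac{1}{55017} = - \frac{7060}{55017} + \frac{2 \sqrt{6}}{55017}$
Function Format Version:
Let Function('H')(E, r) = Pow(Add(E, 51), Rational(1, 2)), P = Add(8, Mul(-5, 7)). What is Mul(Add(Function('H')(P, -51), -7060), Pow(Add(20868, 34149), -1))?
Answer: Add(Rational(-7060, 55017), Mul(Rational(2, 55017), Pow(6, Rational(1, 2)))) ≈ -0.12823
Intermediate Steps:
P = -27 (P = Add(8, -35) = -27)
Function('H')(E, r) = Pow(Add(51, E), Rational(1, 2))
Mul(Add(Function('H')(P, -51), -7060), Pow(Add(20868, 34149), -1)) = Mul(Add(Pow(Add(51, -27), Rational(1, 2)), -7060), Pow(Add(20868, 34149), -1)) = Mul(Add(Pow(24, Rational(1, 2)), -7060), Pow(55017, -1)) = Mul(Add(Mul(2, Pow(6, Rational(1, 2))), -7060), Rational(1, 55017)) = Mul(Add(-7060, Mul(2, Pow(6, Rational(1, 2)))), Rational(1, 55017)) = Add(Rational(-7060, 55017), Mul(Rational(2, 55017), Pow(6, Rational(1, 2))))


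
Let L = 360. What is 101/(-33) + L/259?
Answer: -14279/8547 ≈ -1.6706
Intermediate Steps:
101/(-33) + L/259 = 101/(-33) + 360/259 = 101*(-1/33) + 360*(1/259) = -101/33 + 360/259 = -14279/8547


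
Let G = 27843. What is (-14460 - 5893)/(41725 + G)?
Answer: -20353/69568 ≈ -0.29256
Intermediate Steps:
(-14460 - 5893)/(41725 + G) = (-14460 - 5893)/(41725 + 27843) = -20353/69568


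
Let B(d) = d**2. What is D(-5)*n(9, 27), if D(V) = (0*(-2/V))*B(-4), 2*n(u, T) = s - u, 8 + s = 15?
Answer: 0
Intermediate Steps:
s = 7 (s = -8 + 15 = 7)
n(u, T) = 7/2 - u/2 (n(u, T) = (7 - u)/2 = 7/2 - u/2)
D(V) = 0 (D(V) = (0*(-2/V))*(-4)**2 = 0*16 = 0)
D(-5)*n(9, 27) = 0*(7/2 - 1/2*9) = 0*(7/2 - 9/2) = 0*(-1) = 0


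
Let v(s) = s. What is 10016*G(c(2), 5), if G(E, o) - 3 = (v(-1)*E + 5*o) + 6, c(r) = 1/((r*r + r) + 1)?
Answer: 2373792/7 ≈ 3.3911e+5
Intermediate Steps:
c(r) = 1/(1 + r + r²) (c(r) = 1/((r² + r) + 1) = 1/((r + r²) + 1) = 1/(1 + r + r²))
G(E, o) = 9 - E + 5*o (G(E, o) = 3 + ((-E + 5*o) + 6) = 3 + (6 - E + 5*o) = 9 - E + 5*o)
10016*G(c(2), 5) = 10016*(9 - 1/(1 + 2 + 2²) + 5*5) = 10016*(9 - 1/(1 + 2 + 4) + 25) = 10016*(9 - 1/7 + 25) = 10016*(9 - 1*⅐ + 25) = 10016*(9 - ⅐ + 25) = 10016*(237/7) = 2373792/7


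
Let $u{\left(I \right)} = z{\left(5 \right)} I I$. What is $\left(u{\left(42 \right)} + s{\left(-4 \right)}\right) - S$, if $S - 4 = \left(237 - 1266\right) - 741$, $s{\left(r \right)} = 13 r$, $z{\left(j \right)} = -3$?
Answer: $-3578$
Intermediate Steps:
$u{\left(I \right)} = - 3 I^{2}$ ($u{\left(I \right)} = - 3 I I = - 3 I^{2}$)
$S = -1766$ ($S = 4 + \left(\left(237 - 1266\right) - 741\right) = 4 - 1770 = -1766$)
$\left(u{\left(42 \right)} + s{\left(-4 \right)}\right) - S = \left(- 3 \cdot 42^{2} + 13 \left(-4\right)\right) - -1766 = \left(\left(-3\right) 1764 - 52\right) + 1766 = \left(-5292 - 52\right) + 1766 = -5344 + 1766 = -3578$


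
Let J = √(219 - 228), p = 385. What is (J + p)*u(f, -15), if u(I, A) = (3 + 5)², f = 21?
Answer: 24640 + 192*I ≈ 24640.0 + 192.0*I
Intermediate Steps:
u(I, A) = 64 (u(I, A) = 8² = 64)
J = 3*I (J = √(-9) = 3*I ≈ 3.0*I)
(J + p)*u(f, -15) = (3*I + 385)*64 = (385 + 3*I)*64 = 24640 + 192*I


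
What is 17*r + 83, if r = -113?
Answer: -1838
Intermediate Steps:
17*r + 83 = 17*(-113) + 83 = -1921 + 83 = -1838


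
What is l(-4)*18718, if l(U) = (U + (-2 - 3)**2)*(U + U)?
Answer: -3144624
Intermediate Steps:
l(U) = 2*U*(25 + U) (l(U) = (U + (-5)**2)*(2*U) = (U + 25)*(2*U) = (25 + U)*(2*U) = 2*U*(25 + U))
l(-4)*18718 = (2*(-4)*(25 - 4))*18718 = (2*(-4)*21)*18718 = -168*18718 = -3144624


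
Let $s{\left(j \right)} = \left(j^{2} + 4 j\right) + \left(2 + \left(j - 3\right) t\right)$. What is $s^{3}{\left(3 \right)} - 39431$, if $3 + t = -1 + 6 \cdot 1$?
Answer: $-27264$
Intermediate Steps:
$t = 2$ ($t = -3 + \left(-1 + 6 \cdot 1\right) = -3 + \left(-1 + 6\right) = -3 + 5 = 2$)
$s{\left(j \right)} = -4 + j^{2} + 6 j$ ($s{\left(j \right)} = \left(j^{2} + 4 j\right) + \left(2 + \left(j - 3\right) 2\right) = \left(j^{2} + 4 j\right) + \left(2 + \left(-3 + j\right) 2\right) = \left(j^{2} + 4 j\right) + \left(2 + \left(-6 + 2 j\right)\right) = \left(j^{2} + 4 j\right) + \left(-4 + 2 j\right) = -4 + j^{2} + 6 j$)
$s^{3}{\left(3 \right)} - 39431 = \left(-4 + 3^{2} + 6 \cdot 3\right)^{3} - 39431 = \left(-4 + 9 + 18\right)^{3} - 39431 = 23^{3} - 39431 = 12167 - 39431 = -27264$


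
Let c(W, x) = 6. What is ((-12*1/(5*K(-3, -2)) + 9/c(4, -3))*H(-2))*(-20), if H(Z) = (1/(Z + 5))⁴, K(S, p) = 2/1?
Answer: -2/27 ≈ -0.074074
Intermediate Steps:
K(S, p) = 2 (K(S, p) = 2*1 = 2)
H(Z) = (5 + Z)⁻⁴ (H(Z) = (1/(5 + Z))⁴ = (5 + Z)⁻⁴)
((-12*1/(5*K(-3, -2)) + 9/c(4, -3))*H(-2))*(-20) = ((-12/(2*5) + 9/6)/(5 - 2)⁴)*(-20) = ((-12/10 + 9*(⅙))/3⁴)*(-20) = ((-12*⅒ + 3/2)*(1/81))*(-20) = ((-6/5 + 3/2)*(1/81))*(-20) = ((3/10)*(1/81))*(-20) = (1/270)*(-20) = -2/27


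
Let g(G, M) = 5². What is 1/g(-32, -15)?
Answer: 1/25 ≈ 0.040000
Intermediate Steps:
g(G, M) = 25
1/g(-32, -15) = 1/25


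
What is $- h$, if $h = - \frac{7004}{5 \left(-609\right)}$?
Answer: $- \frac{7004}{3045} \approx -2.3002$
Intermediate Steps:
$h = \frac{7004}{3045}$ ($h = - \frac{7004}{-3045} = \left(-7004\right) \left(- \frac{1}{3045}\right) = \frac{7004}{3045} \approx 2.3002$)
$- h = \left(-1\right) \frac{7004}{3045} = - \frac{7004}{3045}$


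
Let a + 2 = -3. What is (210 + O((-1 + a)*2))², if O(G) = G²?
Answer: 125316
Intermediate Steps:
a = -5 (a = -2 - 3 = -5)
(210 + O((-1 + a)*2))² = (210 + ((-1 - 5)*2)²)² = (210 + (-6*2)²)² = (210 + (-12)²)² = (210 + 144)² = 354² = 125316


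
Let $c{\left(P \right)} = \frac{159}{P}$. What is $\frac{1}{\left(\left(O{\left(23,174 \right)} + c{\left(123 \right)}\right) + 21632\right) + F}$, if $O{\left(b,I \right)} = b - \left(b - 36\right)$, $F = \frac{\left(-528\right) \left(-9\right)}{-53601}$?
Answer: $\frac{732547}{15873710403} \approx 4.6148 \cdot 10^{-5}$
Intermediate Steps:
$F = - \frac{1584}{17867}$ ($F = 4752 \left(- \frac{1}{53601}\right) = - \frac{1584}{17867} \approx -0.088655$)
$O{\left(b,I \right)} = 36$ ($O{\left(b,I \right)} = b - \left(b - 36\right) = b - \left(-36 + b\right) = 36$)
$\frac{1}{\left(\left(O{\left(23,174 \right)} + c{\left(123 \right)}\right) + 21632\right) + F} = \frac{1}{\left(\left(36 + \frac{159}{123}\right) + 21632\right) - \frac{1584}{17867}} = \frac{1}{\left(\left(36 + 159 \cdot \frac{1}{123}\right) + 21632\right) - \frac{1584}{17867}} = \frac{1}{\left(\left(36 + \frac{53}{41}\right) + 21632\right) - \frac{1584}{17867}} = \frac{1}{\left(\frac{1529}{41} + 21632\right) - \frac{1584}{17867}} = \frac{1}{\frac{888441}{41} - \frac{1584}{17867}} = \frac{1}{\frac{15873710403}{732547}} = \frac{732547}{15873710403}$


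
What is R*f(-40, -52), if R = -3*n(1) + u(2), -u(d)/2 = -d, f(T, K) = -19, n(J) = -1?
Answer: -133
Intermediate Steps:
u(d) = 2*d (u(d) = -(-2)*d = 2*d)
R = 7 (R = -3*(-1) + 2*2 = 3 + 4 = 7)
R*f(-40, -52) = 7*(-19) = -133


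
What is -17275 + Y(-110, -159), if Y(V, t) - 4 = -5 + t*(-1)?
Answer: -17117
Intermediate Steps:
Y(V, t) = -1 - t (Y(V, t) = 4 + (-5 + t*(-1)) = 4 + (-5 - t) = -1 - t)
-17275 + Y(-110, -159) = -17275 + (-1 - 1*(-159)) = -17275 + (-1 + 159) = -17275 + 158 = -17117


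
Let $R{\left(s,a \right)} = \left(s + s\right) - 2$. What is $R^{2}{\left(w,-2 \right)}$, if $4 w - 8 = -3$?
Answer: $\frac{1}{4} \approx 0.25$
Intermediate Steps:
$w = \frac{5}{4}$ ($w = 2 + \frac{1}{4} \left(-3\right) = 2 - \frac{3}{4} = \frac{5}{4} \approx 1.25$)
$R{\left(s,a \right)} = -2 + 2 s$ ($R{\left(s,a \right)} = 2 s - 2 = -2 + 2 s$)
$R^{2}{\left(w,-2 \right)} = \left(-2 + 2 \cdot \frac{5}{4}\right)^{2} = \left(-2 + \frac{5}{2}\right)^{2} = \left(\frac{1}{2}\right)^{2} = \frac{1}{4}$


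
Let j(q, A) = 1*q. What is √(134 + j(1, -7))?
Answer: 3*√15 ≈ 11.619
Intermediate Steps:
j(q, A) = q
√(134 + j(1, -7)) = √(134 + 1) = √135 = 3*√15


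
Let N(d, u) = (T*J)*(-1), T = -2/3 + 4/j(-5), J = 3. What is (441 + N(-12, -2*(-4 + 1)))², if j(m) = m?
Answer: 4959529/25 ≈ 1.9838e+5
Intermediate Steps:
T = -22/15 (T = -2/3 + 4/(-5) = -2*⅓ + 4*(-⅕) = -⅔ - ⅘ = -22/15 ≈ -1.4667)
N(d, u) = 22/5 (N(d, u) = -22/15*3*(-1) = -22/5*(-1) = 22/5)
(441 + N(-12, -2*(-4 + 1)))² = (441 + 22/5)² = (2227/5)² = 4959529/25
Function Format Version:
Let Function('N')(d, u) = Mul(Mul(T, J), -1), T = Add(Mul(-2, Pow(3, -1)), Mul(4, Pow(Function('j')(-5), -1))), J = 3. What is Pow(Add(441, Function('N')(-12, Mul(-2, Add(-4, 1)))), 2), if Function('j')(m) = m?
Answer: Rational(4959529, 25) ≈ 1.9838e+5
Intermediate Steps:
T = Rational(-22, 15) (T = Add(Mul(-2, Pow(3, -1)), Mul(4, Pow(-5, -1))) = Add(Mul(-2, Rational(1, 3)), Mul(4, Rational(-1, 5))) = Add(Rational(-2, 3), Rational(-4, 5)) = Rational(-22, 15) ≈ -1.4667)
Function('N')(d, u) = Rational(22, 5) (Function('N')(d, u) = Mul(Mul(Rational(-22, 15), 3), -1) = Mul(Rational(-22, 5), -1) = Rational(22, 5))
Pow(Add(441, Function('N')(-12, Mul(-2, Add(-4, 1)))), 2) = Pow(Add(441, Rational(22, 5)), 2) = Pow(Rational(2227, 5), 2) = Rational(4959529, 25)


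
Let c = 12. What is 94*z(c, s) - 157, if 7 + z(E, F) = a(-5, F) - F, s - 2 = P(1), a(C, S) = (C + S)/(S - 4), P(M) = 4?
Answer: -1332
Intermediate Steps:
a(C, S) = (C + S)/(-4 + S)
s = 6 (s = 2 + 4 = 6)
z(E, F) = -7 - F + (-5 + F)/(-4 + F) (z(E, F) = -7 + ((-5 + F)/(-4 + F) - F) = -7 + (-F + (-5 + F)/(-4 + F)) = -7 - F + (-5 + F)/(-4 + F))
94*z(c, s) - 157 = 94*((23 - 1*6² - 2*6)/(-4 + 6)) - 157 = 94*((23 - 1*36 - 12)/2) - 157 = 94*((23 - 36 - 12)/2) - 157 = 94*((½)*(-25)) - 157 = 94*(-25/2) - 157 = -1175 - 157 = -1332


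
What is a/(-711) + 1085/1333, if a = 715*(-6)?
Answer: 69785/10191 ≈ 6.8477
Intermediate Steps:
a = -4290
a/(-711) + 1085/1333 = -4290/(-711) + 1085/1333 = -4290*(-1/711) + 1085*(1/1333) = 1430/237 + 35/43 = 69785/10191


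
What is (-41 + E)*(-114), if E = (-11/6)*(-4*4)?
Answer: 1330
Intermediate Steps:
E = 88/3 (E = -11*⅙*(-16) = -11/6*(-16) = 88/3 ≈ 29.333)
(-41 + E)*(-114) = (-41 + 88/3)*(-114) = -35/3*(-114) = 1330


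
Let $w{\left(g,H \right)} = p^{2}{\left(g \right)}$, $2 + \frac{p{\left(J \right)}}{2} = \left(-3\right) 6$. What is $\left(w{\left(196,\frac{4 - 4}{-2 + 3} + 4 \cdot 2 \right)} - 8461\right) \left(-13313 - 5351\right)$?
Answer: $128053704$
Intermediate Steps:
$p{\left(J \right)} = -40$ ($p{\left(J \right)} = -4 + 2 \left(\left(-3\right) 6\right) = -4 + 2 \left(-18\right) = -4 - 36 = -40$)
$w{\left(g,H \right)} = 1600$ ($w{\left(g,H \right)} = \left(-40\right)^{2} = 1600$)
$\left(w{\left(196,\frac{4 - 4}{-2 + 3} + 4 \cdot 2 \right)} - 8461\right) \left(-13313 - 5351\right) = \left(1600 - 8461\right) \left(-13313 - 5351\right) = \left(-6861\right) \left(-18664\right) = 128053704$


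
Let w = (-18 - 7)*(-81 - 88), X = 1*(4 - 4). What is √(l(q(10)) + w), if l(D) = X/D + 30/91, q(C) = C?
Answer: √34989955/91 ≈ 65.003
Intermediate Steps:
X = 0 (X = 1*0 = 0)
l(D) = 30/91 (l(D) = 0/D + 30/91 = 0 + 30*(1/91) = 0 + 30/91 = 30/91)
w = 4225 (w = -25*(-169) = 4225)
√(l(q(10)) + w) = √(30/91 + 4225) = √(384505/91) = √34989955/91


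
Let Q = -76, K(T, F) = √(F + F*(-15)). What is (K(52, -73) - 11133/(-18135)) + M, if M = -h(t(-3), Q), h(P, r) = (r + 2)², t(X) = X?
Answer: -11032903/2015 + √1022 ≈ -5443.4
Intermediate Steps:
K(T, F) = √14*√(-F) (K(T, F) = √(F - 15*F) = √(-14*F) = √14*√(-F))
h(P, r) = (2 + r)²
M = -5476 (M = -(2 - 76)² = -1*(-74)² = -1*5476 = -5476)
(K(52, -73) - 11133/(-18135)) + M = (√14*√(-1*(-73)) - 11133/(-18135)) - 5476 = (√14*√73 - 11133*(-1/18135)) - 5476 = (√1022 + 1237/2015) - 5476 = (1237/2015 + √1022) - 5476 = -11032903/2015 + √1022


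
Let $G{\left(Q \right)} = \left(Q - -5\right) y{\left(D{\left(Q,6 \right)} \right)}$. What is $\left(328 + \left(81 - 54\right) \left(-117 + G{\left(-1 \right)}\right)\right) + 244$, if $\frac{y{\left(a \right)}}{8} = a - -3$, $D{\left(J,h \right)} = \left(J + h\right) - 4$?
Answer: $869$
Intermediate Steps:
$D{\left(J,h \right)} = -4 + J + h$
$y{\left(a \right)} = 24 + 8 a$ ($y{\left(a \right)} = 8 \left(a - -3\right) = 8 \left(a + 3\right) = 8 \left(3 + a\right) = 24 + 8 a$)
$G{\left(Q \right)} = \left(5 + Q\right) \left(40 + 8 Q\right)$ ($G{\left(Q \right)} = \left(Q - -5\right) \left(24 + 8 \left(-4 + Q + 6\right)\right) = \left(Q + 5\right) \left(24 + 8 \left(2 + Q\right)\right) = \left(5 + Q\right) \left(24 + \left(16 + 8 Q\right)\right) = \left(5 + Q\right) \left(40 + 8 Q\right)$)
$\left(328 + \left(81 - 54\right) \left(-117 + G{\left(-1 \right)}\right)\right) + 244 = \left(328 + \left(81 - 54\right) \left(-117 + 8 \left(5 - 1\right)^{2}\right)\right) + 244 = \left(328 + 27 \left(-117 + 8 \cdot 4^{2}\right)\right) + 244 = \left(328 + 27 \left(-117 + 8 \cdot 16\right)\right) + 244 = \left(328 + 27 \left(-117 + 128\right)\right) + 244 = \left(328 + 27 \cdot 11\right) + 244 = \left(328 + 297\right) + 244 = 625 + 244 = 869$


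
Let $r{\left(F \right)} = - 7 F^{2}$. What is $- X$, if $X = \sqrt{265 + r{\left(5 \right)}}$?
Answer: $- 3 \sqrt{10} \approx -9.4868$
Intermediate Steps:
$X = 3 \sqrt{10}$ ($X = \sqrt{265 - 7 \cdot 5^{2}} = \sqrt{265 - 175} = \sqrt{90} = 3 \sqrt{10} \approx 9.4868$)
$- X = - 3 \sqrt{10}$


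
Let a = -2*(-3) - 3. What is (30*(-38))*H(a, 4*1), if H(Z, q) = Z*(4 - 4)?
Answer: 0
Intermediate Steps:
a = 3 (a = 6 - 3 = 3)
H(Z, q) = 0 (H(Z, q) = Z*0 = 0)
(30*(-38))*H(a, 4*1) = (30*(-38))*0 = -1140*0 = 0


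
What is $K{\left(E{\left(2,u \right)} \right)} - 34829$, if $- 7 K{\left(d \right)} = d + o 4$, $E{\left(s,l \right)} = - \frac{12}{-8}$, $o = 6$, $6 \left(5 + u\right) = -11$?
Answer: $- \frac{487657}{14} \approx -34833.0$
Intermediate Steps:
$u = - \frac{41}{6}$ ($u = -5 + \frac{1}{6} \left(-11\right) = -5 - \frac{11}{6} = - \frac{41}{6} \approx -6.8333$)
$E{\left(s,l \right)} = \frac{3}{2}$ ($E{\left(s,l \right)} = \left(-12\right) \left(- \frac{1}{8}\right) = \frac{3}{2}$)
$K{\left(d \right)} = - \frac{24}{7} - \frac{d}{7}$ ($K{\left(d \right)} = - \frac{d + 6 \cdot 4}{7} = - \frac{d + 24}{7} = - \frac{24 + d}{7} = - \frac{24}{7} - \frac{d}{7}$)
$K{\left(E{\left(2,u \right)} \right)} - 34829 = \left(- \frac{24}{7} - \frac{3}{14}\right) - 34829 = - \frac{51}{14} - 34829 = - \frac{487657}{14}$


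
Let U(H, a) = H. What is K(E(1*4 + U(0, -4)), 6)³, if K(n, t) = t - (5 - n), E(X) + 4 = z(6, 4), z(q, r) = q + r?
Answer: 343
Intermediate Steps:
E(X) = 6 (E(X) = -4 + (6 + 4) = -4 + 10 = 6)
K(n, t) = -5 + n + t (K(n, t) = t + (-5 + n) = -5 + n + t)
K(E(1*4 + U(0, -4)), 6)³ = (-5 + 6 + 6)³ = 7³ = 343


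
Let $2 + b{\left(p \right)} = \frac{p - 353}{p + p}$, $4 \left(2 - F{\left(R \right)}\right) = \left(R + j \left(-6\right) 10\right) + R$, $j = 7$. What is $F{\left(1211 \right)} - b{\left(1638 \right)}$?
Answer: $- \frac{1627819}{3276} \approx -496.89$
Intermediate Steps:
$F{\left(R \right)} = 107 - \frac{R}{2}$ ($F{\left(R \right)} = 2 - \frac{\left(R + 7 \left(-6\right) 10\right) + R}{4} = 2 - \frac{\left(R - 420\right) + R}{4} = 2 - \frac{\left(-420 + R\right) + R}{4} = 2 - \frac{-420 + 2 R}{4} = 2 - \left(-105 + \frac{R}{2}\right) = 107 - \frac{R}{2}$)
$b{\left(p \right)} = -2 + \frac{-353 + p}{2 p}$ ($b{\left(p \right)} = -2 + \frac{p - 353}{p + p} = -2 + \frac{-353 + p}{2 p}$)
$F{\left(1211 \right)} - b{\left(1638 \right)} = \left(107 - \frac{1211}{2}\right) - \frac{-353 - 4914}{2 \cdot 1638} = \left(107 - \frac{1211}{2}\right) - \frac{1}{2} \cdot \frac{1}{1638} \left(-353 - 4914\right) = - \frac{997}{2} - \frac{1}{2} \cdot \frac{1}{1638} \left(-5267\right) = - \frac{997}{2} - - \frac{5267}{3276} = - \frac{997}{2} + \frac{5267}{3276} = - \frac{1627819}{3276}$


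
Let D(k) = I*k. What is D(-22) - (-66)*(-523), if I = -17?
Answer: -34144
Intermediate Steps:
D(k) = -17*k
D(-22) - (-66)*(-523) = -17*(-22) - (-66)*(-523) = 374 - 1*34518 = 374 - 34518 = -34144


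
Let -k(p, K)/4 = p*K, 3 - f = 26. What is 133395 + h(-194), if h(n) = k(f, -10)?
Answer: 132475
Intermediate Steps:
f = -23 (f = 3 - 1*26 = 3 - 26 = -23)
k(p, K) = -4*K*p (k(p, K) = -4*p*K = -4*K*p)
h(n) = -920 (h(n) = -4*(-10)*(-23) = -920)
133395 + h(-194) = 133395 - 920 = 132475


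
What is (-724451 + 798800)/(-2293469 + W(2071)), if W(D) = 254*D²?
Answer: 24783/362374315 ≈ 6.8391e-5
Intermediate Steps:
(-724451 + 798800)/(-2293469 + W(2071)) = (-724451 + 798800)/(-2293469 + 254*2071²) = 74349/(-2293469 + 254*4289041) = 74349/(-2293469 + 1089416414) = 74349/1087122945 = 74349*(1/1087122945) = 24783/362374315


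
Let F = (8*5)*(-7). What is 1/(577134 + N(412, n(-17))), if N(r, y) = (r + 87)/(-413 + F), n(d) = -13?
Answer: 693/399953363 ≈ 1.7327e-6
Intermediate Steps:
F = -280 (F = 40*(-7) = -280)
N(r, y) = -29/231 - r/693 (N(r, y) = (r + 87)/(-413 - 280) = (87 + r)/(-693) = (87 + r)*(-1/693) = -29/231 - r/693)
1/(577134 + N(412, n(-17))) = 1/(577134 + (-29/231 - 1/693*412)) = 1/(577134 + (-29/231 - 412/693)) = 1/(577134 - 499/693) = 1/(399953363/693) = 693/399953363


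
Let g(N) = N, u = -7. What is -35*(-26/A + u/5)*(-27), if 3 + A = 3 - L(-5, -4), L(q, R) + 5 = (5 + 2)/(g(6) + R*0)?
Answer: -177849/23 ≈ -7732.6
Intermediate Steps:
L(q, R) = -23/6 (L(q, R) = -5 + (5 + 2)/(6 + R*0) = -5 + 7/(6 + 0) = -5 + 7/6 = -23/6)
A = 23/6 (A = -3 + (3 - 1*(-23/6)) = -3 + (3 + 23/6) = -3 + 41/6 = 23/6 ≈ 3.8333)
-35*(-26/A + u/5)*(-27) = -35*(-26/23/6 - 7/5)*(-27) = -35*(-26*6/23 - 7*⅕)*(-27) = -35*(-156/23 - 7/5)*(-27) = -35*(-941/115)*(-27) = (6587/23)*(-27) = -177849/23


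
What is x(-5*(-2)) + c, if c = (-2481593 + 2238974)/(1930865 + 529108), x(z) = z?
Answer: 8119037/819991 ≈ 9.9014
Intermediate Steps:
c = -80873/819991 (c = -242619/2459973 = -242619*1/2459973 = -80873/819991 ≈ -0.098627)
x(-5*(-2)) + c = -5*(-2) - 80873/819991 = 10 - 80873/819991 = 8119037/819991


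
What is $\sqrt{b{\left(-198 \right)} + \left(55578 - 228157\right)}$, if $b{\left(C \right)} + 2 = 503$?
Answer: $i \sqrt{172078} \approx 414.82 i$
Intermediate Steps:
$b{\left(C \right)} = 501$ ($b{\left(C \right)} = -2 + 503 = 501$)
$\sqrt{b{\left(-198 \right)} + \left(55578 - 228157\right)} = \sqrt{501 + \left(55578 - 228157\right)} = \sqrt{501 - 172579} = \sqrt{-172078} = i \sqrt{172078}$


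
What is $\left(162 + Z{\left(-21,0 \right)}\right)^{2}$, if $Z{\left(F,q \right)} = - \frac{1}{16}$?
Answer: $\frac{6713281}{256} \approx 26224.0$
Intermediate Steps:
$Z{\left(F,q \right)} = - \frac{1}{16}$ ($Z{\left(F,q \right)} = \left(-1\right) \frac{1}{16} = - \frac{1}{16}$)
$\left(162 + Z{\left(-21,0 \right)}\right)^{2} = \left(162 - \frac{1}{16}\right)^{2} = \left(\frac{2591}{16}\right)^{2} = \frac{6713281}{256}$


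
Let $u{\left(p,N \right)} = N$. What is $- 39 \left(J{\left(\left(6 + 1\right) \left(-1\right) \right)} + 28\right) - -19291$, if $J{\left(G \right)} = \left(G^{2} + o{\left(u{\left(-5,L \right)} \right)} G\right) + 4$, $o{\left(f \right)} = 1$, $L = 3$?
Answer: $16405$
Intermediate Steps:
$J{\left(G \right)} = 4 + G + G^{2}$ ($J{\left(G \right)} = \left(G^{2} + 1 G\right) + 4 = \left(G^{2} + G\right) + 4 = \left(G + G^{2}\right) + 4 = 4 + G + G^{2}$)
$- 39 \left(J{\left(\left(6 + 1\right) \left(-1\right) \right)} + 28\right) - -19291 = - 39 \left(\left(4 + \left(6 + 1\right) \left(-1\right) + \left(\left(6 + 1\right) \left(-1\right)\right)^{2}\right) + 28\right) - -19291 = - 39 \left(\left(4 + 7 \left(-1\right) + \left(7 \left(-1\right)\right)^{2}\right) + 28\right) + 19291 = - 39 \left(\left(4 - 7 + \left(-7\right)^{2}\right) + 28\right) + 19291 = - 39 \left(\left(4 - 7 + 49\right) + 28\right) + 19291 = - 39 \left(46 + 28\right) + 19291 = \left(-39\right) 74 + 19291 = -2886 + 19291 = 16405$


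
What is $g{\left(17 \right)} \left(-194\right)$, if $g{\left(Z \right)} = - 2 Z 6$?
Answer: $39576$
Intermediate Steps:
$g{\left(Z \right)} = - 12 Z$
$g{\left(17 \right)} \left(-194\right) = \left(-12\right) 17 \left(-194\right) = \left(-204\right) \left(-194\right) = 39576$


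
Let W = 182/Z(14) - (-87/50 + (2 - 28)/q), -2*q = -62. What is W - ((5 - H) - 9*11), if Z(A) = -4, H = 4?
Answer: 42686/775 ≈ 55.079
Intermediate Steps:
q = 31 (q = -1/2*(-62) = 31)
W = -33264/775 (W = 182/(-4) - (-87/50 + (2 - 28)/31) = 182*(-1/4) - (-87*1/50 - 26*1/31) = -91/2 - (-87/50 - 26/31) = -91/2 - 1*(-3997/1550) = -91/2 + 3997/1550 = -33264/775 ≈ -42.921)
W - ((5 - H) - 9*11) = -33264/775 - ((5 - 1*4) - 9*11) = -33264/775 - ((5 - 4) - 99) = -33264/775 - (1 - 99) = -33264/775 - 1*(-98) = -33264/775 + 98 = 42686/775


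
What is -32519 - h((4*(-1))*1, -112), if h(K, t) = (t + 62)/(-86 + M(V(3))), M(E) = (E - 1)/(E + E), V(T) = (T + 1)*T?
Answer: -66762707/2053 ≈ -32520.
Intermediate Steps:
V(T) = T*(1 + T) (V(T) = (1 + T)*T = T*(1 + T))
M(E) = (-1 + E)/(2*E) (M(E) = (-1 + E)/((2*E)) = (-1 + E)*(1/(2*E)) = (-1 + E)/(2*E))
h(K, t) = -1488/2053 - 24*t/2053 (h(K, t) = (t + 62)/(-86 + (-1 + 3*(1 + 3))/(2*((3*(1 + 3))))) = (62 + t)/(-86 + (-1 + 3*4)/(2*((3*4)))) = (62 + t)/(-86 + (½)*(-1 + 12)/12) = (62 + t)/(-86 + (½)*(1/12)*11) = (62 + t)/(-86 + 11/24) = (62 + t)/(-2053/24) = (62 + t)*(-24/2053) = -1488/2053 - 24*t/2053)
-32519 - h((4*(-1))*1, -112) = -32519 - (-1488/2053 - 24/2053*(-112)) = -32519 - (-1488/2053 + 2688/2053) = -32519 - 1*1200/2053 = -32519 - 1200/2053 = -66762707/2053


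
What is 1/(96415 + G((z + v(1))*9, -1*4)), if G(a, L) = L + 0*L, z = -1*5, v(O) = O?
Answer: 1/96411 ≈ 1.0372e-5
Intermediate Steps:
z = -5
G(a, L) = L (G(a, L) = L + 0 = L)
1/(96415 + G((z + v(1))*9, -1*4)) = 1/(96415 - 1*4) = 1/(96415 - 4) = 1/96411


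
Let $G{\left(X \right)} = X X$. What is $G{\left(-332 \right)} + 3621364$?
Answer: $3731588$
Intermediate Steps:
$G{\left(X \right)} = X^{2}$
$G{\left(-332 \right)} + 3621364 = \left(-332\right)^{2} + 3621364 = 110224 + 3621364 = 3731588$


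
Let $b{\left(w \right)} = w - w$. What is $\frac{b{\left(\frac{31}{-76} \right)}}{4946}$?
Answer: $0$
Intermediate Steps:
$b{\left(w \right)} = 0$
$\frac{b{\left(\frac{31}{-76} \right)}}{4946} = \frac{0}{4946} = 0 \cdot \frac{1}{4946} = 0$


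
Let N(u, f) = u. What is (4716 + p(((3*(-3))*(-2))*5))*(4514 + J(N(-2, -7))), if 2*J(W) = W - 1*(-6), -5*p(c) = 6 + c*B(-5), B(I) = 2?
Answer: 105647304/5 ≈ 2.1129e+7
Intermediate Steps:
p(c) = -6/5 - 2*c/5 (p(c) = -(6 + c*2)/5 = -(6 + 2*c)/5 = -6/5 - 2*c/5)
J(W) = 3 + W/2 (J(W) = (W - 1*(-6))/2 = (W + 6)/2 = (6 + W)/2 = 3 + W/2)
(4716 + p(((3*(-3))*(-2))*5))*(4514 + J(N(-2, -7))) = (4716 + (-6/5 - 2*(3*(-3))*(-2)*5/5))*(4514 + (3 + (1/2)*(-2))) = (4716 + (-6/5 - 2*(-9*(-2))*5/5))*(4514 + (3 - 1)) = (4716 + (-6/5 - 36*5/5))*(4514 + 2) = (4716 + (-6/5 - 2/5*90))*4516 = (4716 + (-6/5 - 36))*4516 = (4716 - 186/5)*4516 = (23394/5)*4516 = 105647304/5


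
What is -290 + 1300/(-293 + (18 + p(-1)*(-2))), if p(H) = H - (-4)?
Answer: -82790/281 ≈ -294.63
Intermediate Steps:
p(H) = 4 + H (p(H) = H - 1*(-4) = H + 4 = 4 + H)
-290 + 1300/(-293 + (18 + p(-1)*(-2))) = -290 + 1300/(-293 + (18 + (4 - 1)*(-2))) = -290 + 1300/(-293 + (18 + 3*(-2))) = -290 + 1300/(-293 + (18 - 6)) = -290 + 1300/(-293 + 12) = -290 + 1300/(-281) = -290 - 1/281*1300 = -290 - 1300/281 = -82790/281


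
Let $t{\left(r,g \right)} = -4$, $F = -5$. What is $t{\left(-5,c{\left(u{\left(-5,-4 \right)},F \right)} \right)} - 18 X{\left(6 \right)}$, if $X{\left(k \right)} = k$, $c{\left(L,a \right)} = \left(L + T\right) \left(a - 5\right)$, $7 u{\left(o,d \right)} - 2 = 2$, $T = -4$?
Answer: $-112$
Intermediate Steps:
$u{\left(o,d \right)} = \frac{4}{7}$ ($u{\left(o,d \right)} = \frac{2}{7} + \frac{1}{7} \cdot 2 = \frac{2}{7} + \frac{2}{7} = \frac{4}{7}$)
$c{\left(L,a \right)} = \left(-5 + a\right) \left(-4 + L\right)$ ($c{\left(L,a \right)} = \left(L - 4\right) \left(a - 5\right) = \left(-4 + L\right) \left(-5 + a\right) = \left(-5 + a\right) \left(-4 + L\right)$)
$t{\left(-5,c{\left(u{\left(-5,-4 \right)},F \right)} \right)} - 18 X{\left(6 \right)} = -4 - 108 = -112$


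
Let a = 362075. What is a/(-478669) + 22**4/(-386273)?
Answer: -251990881739/184896910637 ≈ -1.3629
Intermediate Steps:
a/(-478669) + 22**4/(-386273) = 362075/(-478669) + 22**4/(-386273) = 362075*(-1/478669) + 234256*(-1/386273) = -362075/478669 - 234256/386273 = -251990881739/184896910637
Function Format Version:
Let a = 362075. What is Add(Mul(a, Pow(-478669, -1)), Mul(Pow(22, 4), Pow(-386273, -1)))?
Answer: Rational(-251990881739, 184896910637) ≈ -1.3629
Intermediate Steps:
Add(Mul(a, Pow(-478669, -1)), Mul(Pow(22, 4), Pow(-386273, -1))) = Add(Mul(362075, Pow(-478669, -1)), Mul(Pow(22, 4), Pow(-386273, -1))) = Add(Mul(362075, Rational(-1, 478669)), Mul(234256, Rational(-1, 386273))) = Add(Rational(-362075, 478669), Rational(-234256, 386273)) = Rational(-251990881739, 184896910637)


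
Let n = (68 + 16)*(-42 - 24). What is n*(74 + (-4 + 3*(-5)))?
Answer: -304920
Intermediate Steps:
n = -5544 (n = 84*(-66) = -5544)
n*(74 + (-4 + 3*(-5))) = -5544*(74 + (-4 + 3*(-5))) = -5544*(74 + (-4 - 15)) = -5544*(74 - 19) = -5544*55 = -304920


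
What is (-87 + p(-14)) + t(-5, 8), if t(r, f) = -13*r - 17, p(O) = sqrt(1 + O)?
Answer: -39 + I*sqrt(13) ≈ -39.0 + 3.6056*I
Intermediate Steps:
t(r, f) = -17 - 13*r
(-87 + p(-14)) + t(-5, 8) = (-87 + sqrt(1 - 14)) + (-17 - 13*(-5)) = (-87 + sqrt(-13)) + (-17 + 65) = (-87 + I*sqrt(13)) + 48 = -39 + I*sqrt(13)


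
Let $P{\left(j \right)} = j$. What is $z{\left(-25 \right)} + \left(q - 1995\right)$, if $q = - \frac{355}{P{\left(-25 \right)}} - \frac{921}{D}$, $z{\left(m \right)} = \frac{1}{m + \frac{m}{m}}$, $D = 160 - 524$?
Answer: $- \frac{21603161}{10920} \approx -1978.3$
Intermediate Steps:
$D = -364$ ($D = 160 - 524 = -364$)
$z{\left(m \right)} = \frac{1}{1 + m}$ ($z{\left(m \right)} = \frac{1}{m + 1} = \frac{1}{1 + m}$)
$q = \frac{30449}{1820}$ ($q = - \frac{355}{-25} - \frac{921}{-364} = \left(-355\right) \left(- \frac{1}{25}\right) - - \frac{921}{364} = \frac{71}{5} + \frac{921}{364} = \frac{30449}{1820} \approx 16.73$)
$z{\left(-25 \right)} + \left(q - 1995\right) = \frac{1}{1 - 25} + \left(\frac{30449}{1820} - 1995\right) = \frac{1}{-24} + \left(\frac{30449}{1820} - 1995\right) = - \frac{1}{24} - \frac{3600451}{1820} = - \frac{21603161}{10920}$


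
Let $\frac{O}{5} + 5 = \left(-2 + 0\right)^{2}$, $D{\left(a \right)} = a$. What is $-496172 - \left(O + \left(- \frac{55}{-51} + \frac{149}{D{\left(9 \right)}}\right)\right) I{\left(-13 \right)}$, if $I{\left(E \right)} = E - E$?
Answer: $-496172$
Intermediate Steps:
$O = -5$ ($O = -25 + 5 \left(-2 + 0\right)^{2} = -25 + 5 \left(-2\right)^{2} = -25 + 5 \cdot 4 = -25 + 20 = -5$)
$I{\left(E \right)} = 0$
$-496172 - \left(O + \left(- \frac{55}{-51} + \frac{149}{D{\left(9 \right)}}\right)\right) I{\left(-13 \right)} = -496172 - \left(-5 + \left(- \frac{55}{-51} + \frac{149}{9}\right)\right) 0 = -496172 - \left(-5 + \left(\left(-55\right) \left(- \frac{1}{51}\right) + 149 \cdot \frac{1}{9}\right)\right) 0 = -496172 - \left(-5 + \left(\frac{55}{51} + \frac{149}{9}\right)\right) 0 = -496172 - \left(-5 + \frac{2698}{153}\right) 0 = -496172 - \frac{1933}{153} \cdot 0 = -496172 - 0 = -496172 + 0 = -496172$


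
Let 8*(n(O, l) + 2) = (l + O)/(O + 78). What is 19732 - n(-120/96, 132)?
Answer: 48466181/2456 ≈ 19734.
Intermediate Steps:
n(O, l) = -2 + (O + l)/(8*(78 + O)) (n(O, l) = -2 + ((l + O)/(O + 78))/8 = -2 + ((O + l)/(78 + O))/8 = -2 + (O + l)/(8*(78 + O)))
19732 - n(-120/96, 132) = 19732 - (-1248 + 132 - (-1800)/96)/(8*(78 - 120/96)) = 19732 - (-1248 + 132 - (-1800)/96)/(8*(78 - 120*1/96)) = 19732 - (-1248 + 132 - 15*(-5/4))/(8*(78 - 5/4)) = 19732 - (-1248 + 132 + 75/4)/(8*307/4) = 19732 - 4*(-4389)/(8*307*4) = 19732 - 1*(-4389/2456) = 19732 + 4389/2456 = 48466181/2456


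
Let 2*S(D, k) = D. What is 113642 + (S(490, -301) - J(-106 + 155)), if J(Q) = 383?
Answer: 113504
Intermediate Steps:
S(D, k) = D/2
113642 + (S(490, -301) - J(-106 + 155)) = 113642 + ((½)*490 - 1*383) = 113642 + (245 - 383) = 113642 - 138 = 113504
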